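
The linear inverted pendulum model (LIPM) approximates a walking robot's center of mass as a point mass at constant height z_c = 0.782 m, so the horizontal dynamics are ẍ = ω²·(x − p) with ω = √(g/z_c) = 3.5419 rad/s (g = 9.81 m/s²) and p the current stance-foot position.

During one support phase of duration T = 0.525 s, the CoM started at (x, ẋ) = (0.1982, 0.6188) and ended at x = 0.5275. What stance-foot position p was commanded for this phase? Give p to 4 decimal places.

p = 0.2935

ωT = 3.5419·0.525 = 1.859498; cosh(ωT) = 3.288130, sinh(ωT) = 3.132379
x(T) = p + (x₀−p)·cosh(ωT) + (ẋ₀/ω)·sinh(ωT) ⇒ p·(1 − cosh) = x(T) − x₀·cosh − (ẋ₀/ω)·sinh
numerator   = 0.5275 − (0.1982)·3.288130 − (0.6188/3.5419)·3.132379 = -0.671461
denominator = 1 − 3.288130 = -2.288130
p = -0.671461 / -2.288130 = 0.2935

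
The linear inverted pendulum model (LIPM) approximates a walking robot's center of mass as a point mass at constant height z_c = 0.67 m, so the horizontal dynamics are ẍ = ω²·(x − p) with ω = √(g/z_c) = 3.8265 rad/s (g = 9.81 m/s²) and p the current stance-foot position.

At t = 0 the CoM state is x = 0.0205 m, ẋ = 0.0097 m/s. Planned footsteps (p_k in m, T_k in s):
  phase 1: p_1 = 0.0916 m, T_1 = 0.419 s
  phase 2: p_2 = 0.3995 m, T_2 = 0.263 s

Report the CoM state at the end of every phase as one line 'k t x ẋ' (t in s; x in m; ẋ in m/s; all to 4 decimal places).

1 0.4190 -0.0862 -0.6235
2 0.6820 -0.5467 -3.1692

phase 1: p=0.0916, T=0.419, ωT=1.603303, cosh=2.585326, sinh=2.384096; start (x,ẋ)=(0.020500, 0.009700) → end (x,ẋ)=(-0.086173, -0.623549)
phase 2: p=0.3995, T=0.263, ωT=1.006369, cosh=1.550597, sinh=1.185054; start (x,ẋ)=(-0.086173, -0.623549) → end (x,ẋ)=(-0.546695, -3.169211)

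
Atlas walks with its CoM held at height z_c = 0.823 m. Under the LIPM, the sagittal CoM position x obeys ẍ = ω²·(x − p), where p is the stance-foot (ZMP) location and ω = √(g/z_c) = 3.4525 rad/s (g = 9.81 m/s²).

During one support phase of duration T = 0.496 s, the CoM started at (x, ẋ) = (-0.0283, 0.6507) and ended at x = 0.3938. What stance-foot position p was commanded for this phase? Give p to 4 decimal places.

p = 0.0164

ωT = 3.4525·0.496 = 1.712440; cosh(ωT) = 2.861447, sinh(ωT) = 2.681022
x(T) = p + (x₀−p)·cosh(ωT) + (ẋ₀/ω)·sinh(ωT) ⇒ p·(1 − cosh) = x(T) − x₀·cosh − (ẋ₀/ω)·sinh
numerator   = 0.3938 − (-0.0283)·2.861447 − (0.6507/3.4525)·2.681022 = -0.030519
denominator = 1 − 2.861447 = -1.861447
p = -0.030519 / -1.861447 = 0.0164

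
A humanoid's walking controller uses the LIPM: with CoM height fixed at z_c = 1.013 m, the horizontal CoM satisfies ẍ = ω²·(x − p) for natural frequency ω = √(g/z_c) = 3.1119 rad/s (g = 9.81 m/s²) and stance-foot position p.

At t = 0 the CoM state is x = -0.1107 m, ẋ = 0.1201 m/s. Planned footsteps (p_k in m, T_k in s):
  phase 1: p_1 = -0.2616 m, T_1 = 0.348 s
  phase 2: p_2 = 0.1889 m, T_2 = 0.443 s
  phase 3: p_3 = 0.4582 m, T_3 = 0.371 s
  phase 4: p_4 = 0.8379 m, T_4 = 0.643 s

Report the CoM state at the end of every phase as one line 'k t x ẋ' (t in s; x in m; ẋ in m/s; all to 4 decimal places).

1 0.3480 0.0372 0.8116
2 0.7910 0.3535 0.8357
3 1.1620 0.6594 0.9921
4 1.8050 1.3231 1.7192

phase 1: p=-0.2616, T=0.348, ωT=1.082941, cosh=1.645976, sinh=1.307378; start (x,ẋ)=(-0.110700, 0.120100) → end (x,ẋ)=(0.037234, 0.811607)
phase 2: p=0.1889, T=0.443, ωT=1.378572, cosh=2.110583, sinh=1.858645; start (x,ẋ)=(0.037234, 0.811607) → end (x,ẋ)=(0.353546, 0.835744)
phase 3: p=0.4582, T=0.371, ωT=1.154515, cosh=1.743847, sinh=1.428637; start (x,ẋ)=(0.353546, 0.835744) → end (x,ẋ)=(0.659380, 0.992141)
phase 4: p=0.8379, T=0.643, ωT=2.000952, cosh=3.765649, sinh=3.630443; start (x,ẋ)=(0.659380, 0.992141) → end (x,ẋ)=(1.323119, 1.719208)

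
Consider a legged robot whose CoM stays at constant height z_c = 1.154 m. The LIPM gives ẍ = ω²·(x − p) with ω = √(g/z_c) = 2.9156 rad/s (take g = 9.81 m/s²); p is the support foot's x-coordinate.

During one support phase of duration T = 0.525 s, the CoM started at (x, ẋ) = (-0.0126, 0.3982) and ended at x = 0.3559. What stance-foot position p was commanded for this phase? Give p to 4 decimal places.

ωT = 2.9156·0.525 = 1.530690; cosh(ωT) = 2.418875, sinh(ωT) = 2.202489
x(T) = p + (x₀−p)·cosh(ωT) + (ẋ₀/ω)·sinh(ωT) ⇒ p·(1 − cosh) = x(T) − x₀·cosh − (ẋ₀/ω)·sinh
numerator   = 0.3559 − (-0.0126)·2.418875 − (0.3982/2.9156)·2.202489 = 0.085571
denominator = 1 − 2.418875 = -1.418875
p = 0.085571 / -1.418875 = -0.0603

p = -0.0603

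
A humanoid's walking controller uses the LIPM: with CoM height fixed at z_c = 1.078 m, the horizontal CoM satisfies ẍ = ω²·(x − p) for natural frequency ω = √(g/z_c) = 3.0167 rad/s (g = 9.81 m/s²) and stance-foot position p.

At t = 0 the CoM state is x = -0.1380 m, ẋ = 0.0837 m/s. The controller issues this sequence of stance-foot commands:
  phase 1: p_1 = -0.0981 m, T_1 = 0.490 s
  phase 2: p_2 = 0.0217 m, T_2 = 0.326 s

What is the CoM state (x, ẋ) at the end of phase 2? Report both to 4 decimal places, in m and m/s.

phase 1: p=-0.0981, T=0.490, ωT=1.478183, cosh=2.306511, sinh=2.078460; start (x,ẋ)=(-0.138000, 0.083700) → end (x,ẋ)=(-0.132462, -0.057122)
phase 2: p=0.0217, T=0.326, ωT=0.983444, cosh=1.523835, sinh=1.149814; start (x,ẋ)=(-0.132462, -0.057122) → end (x,ẋ)=(-0.234989, -0.621776)

x = -0.2350, ẋ = -0.6218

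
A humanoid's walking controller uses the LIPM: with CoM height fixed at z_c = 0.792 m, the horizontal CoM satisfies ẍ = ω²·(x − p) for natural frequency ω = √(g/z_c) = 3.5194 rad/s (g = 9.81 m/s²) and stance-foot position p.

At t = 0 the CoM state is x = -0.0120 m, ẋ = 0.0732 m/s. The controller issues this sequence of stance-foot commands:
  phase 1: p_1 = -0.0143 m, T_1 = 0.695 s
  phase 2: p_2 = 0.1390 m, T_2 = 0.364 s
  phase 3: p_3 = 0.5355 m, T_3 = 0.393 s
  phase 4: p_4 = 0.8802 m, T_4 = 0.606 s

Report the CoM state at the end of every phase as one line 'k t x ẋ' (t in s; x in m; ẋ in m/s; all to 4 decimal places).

1 0.6950 0.1182 0.4720
2 1.0590 0.3215 0.7936
3 1.4520 0.5032 0.2743
4 2.0580 -0.4084 -4.3453

phase 1: p=-0.0143, T=0.695, ωT=2.445983, cosh=5.814265, sinh=5.727624; start (x,ẋ)=(-0.012000, 0.073200) → end (x,ẋ)=(0.118202, 0.471967)
phase 2: p=0.1390, T=0.364, ωT=1.281062, cosh=1.939101, sinh=1.661359; start (x,ẋ)=(0.118202, 0.471967) → end (x,ẋ)=(0.321466, 0.793584)
phase 3: p=0.5355, T=0.393, ωT=1.383124, cosh=2.119067, sinh=1.868273; start (x,ẋ)=(0.321466, 0.793584) → end (x,ẋ)=(0.503221, 0.274339)
phase 4: p=0.8802, T=0.606, ωT=2.132756, cosh=4.278302, sinh=4.159792; start (x,ẋ)=(0.503221, 0.274339) → end (x,ẋ)=(-0.408373, -4.345258)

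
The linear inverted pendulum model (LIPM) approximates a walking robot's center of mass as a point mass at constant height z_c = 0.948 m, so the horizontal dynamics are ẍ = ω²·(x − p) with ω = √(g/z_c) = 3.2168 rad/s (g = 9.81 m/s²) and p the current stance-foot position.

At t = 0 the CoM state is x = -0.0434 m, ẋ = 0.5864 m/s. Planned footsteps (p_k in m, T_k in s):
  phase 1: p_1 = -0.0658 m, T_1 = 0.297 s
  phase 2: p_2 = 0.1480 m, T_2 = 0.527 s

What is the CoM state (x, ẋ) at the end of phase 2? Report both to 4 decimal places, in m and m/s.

x = 0.9899, ẋ = 2.8707

phase 1: p=-0.0658, T=0.297, ωT=0.955390, cosh=1.492173, sinh=1.107510; start (x,ẋ)=(-0.043400, 0.586400) → end (x,ẋ)=(0.169516, 0.954813)
phase 2: p=0.1480, T=0.527, ωT=1.695254, cosh=2.815790, sinh=2.632237; start (x,ẋ)=(0.169516, 0.954813) → end (x,ẋ)=(0.989888, 2.870738)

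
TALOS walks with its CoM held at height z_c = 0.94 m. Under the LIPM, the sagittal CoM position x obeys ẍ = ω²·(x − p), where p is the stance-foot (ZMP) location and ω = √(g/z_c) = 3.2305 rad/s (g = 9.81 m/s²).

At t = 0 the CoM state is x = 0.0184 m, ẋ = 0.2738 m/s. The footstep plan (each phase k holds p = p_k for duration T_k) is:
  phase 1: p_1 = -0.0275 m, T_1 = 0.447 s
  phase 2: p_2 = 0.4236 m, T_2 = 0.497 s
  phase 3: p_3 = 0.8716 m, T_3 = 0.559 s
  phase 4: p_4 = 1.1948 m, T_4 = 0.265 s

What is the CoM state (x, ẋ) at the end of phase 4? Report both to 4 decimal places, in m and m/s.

phase 1: p=-0.0275, T=0.447, ωT=1.444034, cosh=2.236864, sinh=2.000890; start (x,ẋ)=(0.018400, 0.273800) → end (x,ẋ)=(0.244757, 0.909145)
phase 2: p=0.4236, T=0.497, ωT=1.605559, cosh=2.590709, sinh=2.389932; start (x,ẋ)=(0.244757, 0.909145) → end (x,ẋ)=(0.632857, 0.974541)
phase 3: p=0.8716, T=0.559, ωT=1.805850, cosh=3.124737, sinh=2.960402; start (x,ẋ)=(0.632857, 0.974541) → end (x,ẋ)=(1.018653, 0.761952)
phase 4: p=1.1948, T=0.265, ωT=0.856083, cosh=1.389372, sinh=0.964549; start (x,ẋ)=(1.018653, 0.761952) → end (x,ẋ)=(1.177567, 0.509766)

x = 1.1776, ẋ = 0.5098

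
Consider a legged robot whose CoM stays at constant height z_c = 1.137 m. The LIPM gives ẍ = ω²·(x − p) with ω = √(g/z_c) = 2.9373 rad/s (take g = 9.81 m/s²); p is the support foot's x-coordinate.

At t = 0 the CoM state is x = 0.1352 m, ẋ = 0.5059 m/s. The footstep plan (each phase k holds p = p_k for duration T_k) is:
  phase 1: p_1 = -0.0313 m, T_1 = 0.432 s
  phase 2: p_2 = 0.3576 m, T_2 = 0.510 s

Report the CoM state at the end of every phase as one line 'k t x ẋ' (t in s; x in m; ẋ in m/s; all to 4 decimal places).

phase 1: p=-0.0313, T=0.432, ωT=1.268914, cosh=1.919062, sinh=1.637925; start (x,ẋ)=(0.135200, 0.505900) → end (x,ẋ)=(0.570328, 1.771897)
phase 2: p=0.3576, T=0.510, ωT=1.498023, cosh=2.348205, sinh=2.124633; start (x,ẋ)=(0.570328, 1.771897) → end (x,ẋ)=(2.138794, 5.488349)

1 0.4320 0.5703 1.7719
2 0.9420 2.1388 5.4883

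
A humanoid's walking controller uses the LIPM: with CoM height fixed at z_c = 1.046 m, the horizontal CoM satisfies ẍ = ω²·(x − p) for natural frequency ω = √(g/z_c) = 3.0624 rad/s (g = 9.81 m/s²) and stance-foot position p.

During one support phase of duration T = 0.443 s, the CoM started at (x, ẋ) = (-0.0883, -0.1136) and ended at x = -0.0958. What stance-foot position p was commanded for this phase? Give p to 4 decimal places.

p = -0.1441

ωT = 3.0624·0.443 = 1.356643; cosh(ωT) = 2.070330, sinh(ωT) = 1.812806
x(T) = p + (x₀−p)·cosh(ωT) + (ẋ₀/ω)·sinh(ωT) ⇒ p·(1 − cosh) = x(T) − x₀·cosh − (ẋ₀/ω)·sinh
numerator   = -0.0958 − (-0.0883)·2.070330 − (-0.1136/3.0624)·1.812806 = 0.154256
denominator = 1 − 2.070330 = -1.070330
p = 0.154256 / -1.070330 = -0.1441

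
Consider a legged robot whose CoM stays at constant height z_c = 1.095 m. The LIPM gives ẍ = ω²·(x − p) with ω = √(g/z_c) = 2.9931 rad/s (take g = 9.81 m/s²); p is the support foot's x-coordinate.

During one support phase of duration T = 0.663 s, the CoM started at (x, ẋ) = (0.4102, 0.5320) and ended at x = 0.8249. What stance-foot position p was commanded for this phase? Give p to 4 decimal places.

ωT = 2.9931·0.663 = 1.984425; cosh(ωT) = 3.706162, sinh(ωT) = 3.568703
x(T) = p + (x₀−p)·cosh(ωT) + (ẋ₀/ω)·sinh(ωT) ⇒ p·(1 − cosh) = x(T) − x₀·cosh − (ẋ₀/ω)·sinh
numerator   = 0.8249 − (0.4102)·3.706162 − (0.5320/2.9931)·3.568703 = -1.329677
denominator = 1 − 3.706162 = -2.706162
p = -1.329677 / -2.706162 = 0.4914

p = 0.4914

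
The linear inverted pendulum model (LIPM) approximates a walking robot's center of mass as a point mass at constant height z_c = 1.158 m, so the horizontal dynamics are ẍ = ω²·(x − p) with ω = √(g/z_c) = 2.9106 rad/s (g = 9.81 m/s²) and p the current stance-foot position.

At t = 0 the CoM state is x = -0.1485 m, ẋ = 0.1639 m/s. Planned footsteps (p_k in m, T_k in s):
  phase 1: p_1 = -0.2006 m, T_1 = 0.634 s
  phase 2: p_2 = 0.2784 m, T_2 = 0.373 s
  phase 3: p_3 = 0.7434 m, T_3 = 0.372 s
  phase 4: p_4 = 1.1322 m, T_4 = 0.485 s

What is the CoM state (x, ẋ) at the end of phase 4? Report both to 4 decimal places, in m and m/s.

phase 1: p=-0.2006, T=0.634, ωT=1.845320, cosh=3.244051, sinh=3.086076; start (x,ẋ)=(-0.148500, 0.163900) → end (x,ẋ)=(0.142196, 0.999680)
phase 2: p=0.2784, T=0.373, ωT=1.085654, cosh=1.649528, sinh=1.311847; start (x,ẋ)=(0.142196, 0.999680) → end (x,ẋ)=(0.504298, 1.128939)
phase 3: p=0.7434, T=0.372, ωT=1.082743, cosh=1.645717, sinh=1.307052; start (x,ẋ)=(0.504298, 1.128939) → end (x,ẋ)=(0.856873, 0.948295)
phase 4: p=1.1322, T=0.485, ωT=1.411641, cosh=2.173213, sinh=1.929470; start (x,ẋ)=(0.856873, 0.948295) → end (x,ẋ)=(1.162491, 0.514634)

x = 1.1625, ẋ = 0.5146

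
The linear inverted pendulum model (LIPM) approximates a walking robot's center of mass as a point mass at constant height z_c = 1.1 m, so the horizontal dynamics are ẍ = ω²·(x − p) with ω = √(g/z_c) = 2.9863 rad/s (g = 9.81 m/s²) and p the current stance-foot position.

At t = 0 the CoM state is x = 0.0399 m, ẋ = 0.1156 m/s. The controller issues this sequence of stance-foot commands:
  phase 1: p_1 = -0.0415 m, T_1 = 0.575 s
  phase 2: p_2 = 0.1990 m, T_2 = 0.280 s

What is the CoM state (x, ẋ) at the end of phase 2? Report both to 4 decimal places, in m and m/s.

phase 1: p=-0.0415, T=0.575, ωT=1.717122, cosh=2.874032, sinh=2.694450; start (x,ẋ)=(0.039900, 0.115600) → end (x,ẋ)=(0.296749, 0.987218)
phase 2: p=0.1990, T=0.280, ωT=0.836164, cosh=1.370434, sinh=0.937064; start (x,ẋ)=(0.296749, 0.987218) → end (x,ẋ)=(0.642735, 1.626453)

x = 0.6427, ẋ = 1.6265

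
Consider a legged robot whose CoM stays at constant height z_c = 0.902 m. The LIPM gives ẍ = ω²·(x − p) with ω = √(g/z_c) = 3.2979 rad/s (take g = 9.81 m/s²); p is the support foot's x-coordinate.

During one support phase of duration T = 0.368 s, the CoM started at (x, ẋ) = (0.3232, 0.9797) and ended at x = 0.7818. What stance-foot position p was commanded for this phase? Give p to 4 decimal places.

p = 0.3198

ωT = 3.2979·0.368 = 1.213627; cosh(ωT) = 1.831394, sinh(ωT) = 1.534276
x(T) = p + (x₀−p)·cosh(ωT) + (ẋ₀/ω)·sinh(ωT) ⇒ p·(1 − cosh) = x(T) − x₀·cosh − (ẋ₀/ω)·sinh
numerator   = 0.7818 − (0.3232)·1.831394 − (0.9797/3.2979)·1.534276 = -0.265891
denominator = 1 − 1.831394 = -0.831394
p = -0.265891 / -0.831394 = 0.3198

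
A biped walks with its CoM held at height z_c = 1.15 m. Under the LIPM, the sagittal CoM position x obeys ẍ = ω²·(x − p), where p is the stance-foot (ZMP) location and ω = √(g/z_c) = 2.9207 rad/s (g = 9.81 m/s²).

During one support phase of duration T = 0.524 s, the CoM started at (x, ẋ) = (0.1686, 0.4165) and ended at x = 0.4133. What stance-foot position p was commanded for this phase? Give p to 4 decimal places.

ωT = 2.9207·0.524 = 1.530447; cosh(ωT) = 2.418340, sinh(ωT) = 2.201901
x(T) = p + (x₀−p)·cosh(ωT) + (ẋ₀/ω)·sinh(ωT) ⇒ p·(1 − cosh) = x(T) − x₀·cosh − (ẋ₀/ω)·sinh
numerator   = 0.4133 − (0.1686)·2.418340 − (0.4165/2.9207)·2.201901 = -0.308429
denominator = 1 − 2.418340 = -1.418340
p = -0.308429 / -1.418340 = 0.2175

p = 0.2175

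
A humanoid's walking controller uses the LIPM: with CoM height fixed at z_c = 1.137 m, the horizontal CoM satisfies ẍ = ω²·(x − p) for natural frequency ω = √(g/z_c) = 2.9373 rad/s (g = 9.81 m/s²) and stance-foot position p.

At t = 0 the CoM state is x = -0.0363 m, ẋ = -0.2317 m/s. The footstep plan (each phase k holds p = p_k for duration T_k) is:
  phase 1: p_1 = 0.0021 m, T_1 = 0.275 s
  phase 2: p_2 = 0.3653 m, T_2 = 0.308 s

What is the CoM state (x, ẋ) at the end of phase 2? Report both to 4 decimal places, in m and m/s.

x = -0.4783, ẋ = -2.0677

phase 1: p=0.0021, T=0.275, ωT=0.807758, cosh=1.344365, sinh=0.898508; start (x,ẋ)=(-0.036300, -0.231700) → end (x,ẋ)=(-0.120400, -0.412834)
phase 2: p=0.3653, T=0.308, ωT=0.904688, cosh=1.437915, sinh=1.033247; start (x,ẋ)=(-0.120400, -0.412834) → end (x,ẋ)=(-0.478316, -2.067698)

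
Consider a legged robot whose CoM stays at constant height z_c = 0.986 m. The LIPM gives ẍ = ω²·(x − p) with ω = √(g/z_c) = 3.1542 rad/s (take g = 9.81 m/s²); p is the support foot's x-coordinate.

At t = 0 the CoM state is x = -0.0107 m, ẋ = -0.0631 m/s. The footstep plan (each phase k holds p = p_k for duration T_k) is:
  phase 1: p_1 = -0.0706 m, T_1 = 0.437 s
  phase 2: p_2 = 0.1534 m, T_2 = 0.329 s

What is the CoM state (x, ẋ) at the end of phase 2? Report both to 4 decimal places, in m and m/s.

x = 0.0246, ẋ = -0.1785

phase 1: p=-0.0706, T=0.437, ωT=1.378385, cosh=2.110237, sinh=1.858252; start (x,ẋ)=(-0.010700, -0.063100) → end (x,ẋ)=(0.018629, 0.217936)
phase 2: p=0.1534, T=0.329, ωT=1.037732, cosh=1.588532, sinh=1.234275; start (x,ẋ)=(0.018629, 0.217936) → end (x,ẋ)=(0.024592, -0.178487)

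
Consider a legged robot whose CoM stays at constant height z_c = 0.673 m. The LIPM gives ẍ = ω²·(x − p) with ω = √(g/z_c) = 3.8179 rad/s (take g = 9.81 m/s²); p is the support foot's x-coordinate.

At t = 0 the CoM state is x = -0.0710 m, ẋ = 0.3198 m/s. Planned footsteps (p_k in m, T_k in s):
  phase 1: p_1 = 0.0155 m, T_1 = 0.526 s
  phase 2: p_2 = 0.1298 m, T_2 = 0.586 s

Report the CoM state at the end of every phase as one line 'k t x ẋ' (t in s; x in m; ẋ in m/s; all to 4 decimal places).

1 0.5260 -0.0061 0.0047
2 1.1120 -0.5084 -2.3807

phase 1: p=0.0155, T=0.526, ωT=2.008215, cosh=3.792119, sinh=3.657891; start (x,ẋ)=(-0.071000, 0.319800) → end (x,ẋ)=(-0.006121, 0.004707)
phase 2: p=0.1298, T=0.586, ωT=2.237289, cosh=4.737326, sinh=4.630578; start (x,ẋ)=(-0.006121, 0.004707) → end (x,ẋ)=(-0.508394, -2.380663)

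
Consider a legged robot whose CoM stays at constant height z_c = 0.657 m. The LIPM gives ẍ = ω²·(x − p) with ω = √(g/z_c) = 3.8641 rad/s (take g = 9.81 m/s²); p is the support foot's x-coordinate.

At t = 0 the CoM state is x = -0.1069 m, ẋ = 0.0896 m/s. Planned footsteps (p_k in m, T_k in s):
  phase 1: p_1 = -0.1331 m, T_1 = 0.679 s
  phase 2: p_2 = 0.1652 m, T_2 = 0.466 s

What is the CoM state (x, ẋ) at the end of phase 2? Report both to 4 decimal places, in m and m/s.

phase 1: p=-0.1331, T=0.679, ωT=2.623724, cosh=6.929751, sinh=6.857219; start (x,ẋ)=(-0.106900, 0.089600) → end (x,ẋ)=(0.207463, 1.315127)
phase 2: p=0.1652, T=0.466, ωT=1.800671, cosh=3.109447, sinh=2.944259; start (x,ẋ)=(0.207463, 1.315127) → end (x,ẋ)=(1.298679, 4.570142)

x = 1.2987, ẋ = 4.5701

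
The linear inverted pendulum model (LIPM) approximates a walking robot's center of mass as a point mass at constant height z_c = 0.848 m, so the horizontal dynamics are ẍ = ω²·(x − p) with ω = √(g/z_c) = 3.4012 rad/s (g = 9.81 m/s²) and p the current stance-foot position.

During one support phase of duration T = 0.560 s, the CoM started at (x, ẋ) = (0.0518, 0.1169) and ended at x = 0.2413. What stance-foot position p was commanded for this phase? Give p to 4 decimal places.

ωT = 3.4012·0.560 = 1.904672; cosh(ωT) = 3.433038, sinh(ωT) = 3.284166
x(T) = p + (x₀−p)·cosh(ωT) + (ẋ₀/ω)·sinh(ωT) ⇒ p·(1 − cosh) = x(T) − x₀·cosh − (ẋ₀/ω)·sinh
numerator   = 0.2413 − (0.0518)·3.433038 − (0.1169/3.4012)·3.284166 = -0.049409
denominator = 1 − 3.433038 = -2.433038
p = -0.049409 / -2.433038 = 0.0203

p = 0.0203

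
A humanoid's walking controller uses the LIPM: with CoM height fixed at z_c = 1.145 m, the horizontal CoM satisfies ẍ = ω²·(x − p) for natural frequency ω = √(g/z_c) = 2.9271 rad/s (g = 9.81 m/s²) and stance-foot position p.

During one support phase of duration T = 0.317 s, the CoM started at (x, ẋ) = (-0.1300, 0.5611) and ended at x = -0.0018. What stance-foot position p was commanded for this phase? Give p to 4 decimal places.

p = 0.0351

ωT = 2.9271·0.317 = 0.927891; cosh(ωT) = 1.462278, sinh(ωT) = 1.066891
x(T) = p + (x₀−p)·cosh(ωT) + (ẋ₀/ω)·sinh(ωT) ⇒ p·(1 − cosh) = x(T) − x₀·cosh − (ẋ₀/ω)·sinh
numerator   = -0.0018 − (-0.1300)·1.462278 − (0.5611/2.9271)·1.066891 = -0.016218
denominator = 1 − 1.462278 = -0.462278
p = -0.016218 / -0.462278 = 0.0351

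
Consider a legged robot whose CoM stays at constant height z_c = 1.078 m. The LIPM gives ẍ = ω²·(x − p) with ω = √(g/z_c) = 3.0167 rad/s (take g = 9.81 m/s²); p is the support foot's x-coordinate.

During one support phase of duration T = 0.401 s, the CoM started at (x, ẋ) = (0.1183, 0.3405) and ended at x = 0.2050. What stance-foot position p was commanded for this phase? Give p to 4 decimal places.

ωT = 3.0167·0.401 = 1.209697; cosh(ωT) = 1.825378, sinh(ωT) = 1.527090
x(T) = p + (x₀−p)·cosh(ωT) + (ẋ₀/ω)·sinh(ωT) ⇒ p·(1 − cosh) = x(T) − x₀·cosh − (ẋ₀/ω)·sinh
numerator   = 0.2050 − (0.1183)·1.825378 − (0.3405/3.0167)·1.527090 = -0.183307
denominator = 1 − 1.825378 = -0.825378
p = -0.183307 / -0.825378 = 0.2221

p = 0.2221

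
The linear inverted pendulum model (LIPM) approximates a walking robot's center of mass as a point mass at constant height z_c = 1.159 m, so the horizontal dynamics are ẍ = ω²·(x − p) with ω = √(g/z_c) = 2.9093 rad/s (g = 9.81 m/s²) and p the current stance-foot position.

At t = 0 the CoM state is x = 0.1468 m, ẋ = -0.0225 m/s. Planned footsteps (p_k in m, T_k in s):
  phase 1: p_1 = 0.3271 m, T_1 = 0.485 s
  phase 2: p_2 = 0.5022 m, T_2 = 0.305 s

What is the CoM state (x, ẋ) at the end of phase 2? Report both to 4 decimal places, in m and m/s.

phase 1: p=0.3271, T=0.485, ωT=1.411010, cosh=2.171997, sinh=1.928100; start (x,ẋ)=(0.146800, -0.022500) → end (x,ẋ)=(-0.079423, -1.060249)
phase 2: p=0.5022, T=0.305, ωT=0.887336, cosh=1.420202, sinh=1.008451; start (x,ẋ)=(-0.079423, -1.060249) → end (x,ẋ)=(-0.691335, -3.212181)

x = -0.6913, ẋ = -3.2122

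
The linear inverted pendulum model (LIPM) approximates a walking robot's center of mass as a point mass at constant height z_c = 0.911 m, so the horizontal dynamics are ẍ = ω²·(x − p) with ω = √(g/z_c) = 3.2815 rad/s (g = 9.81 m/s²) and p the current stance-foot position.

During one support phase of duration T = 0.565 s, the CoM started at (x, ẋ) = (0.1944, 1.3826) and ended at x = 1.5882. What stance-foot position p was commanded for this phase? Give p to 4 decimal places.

p = 0.1585

ωT = 3.2815·0.565 = 1.854047; cosh(ωT) = 3.271108, sinh(ωT) = 3.114506
x(T) = p + (x₀−p)·cosh(ωT) + (ẋ₀/ω)·sinh(ωT) ⇒ p·(1 − cosh) = x(T) − x₀·cosh − (ẋ₀/ω)·sinh
numerator   = 1.5882 − (0.1944)·3.271108 − (1.3826/3.2815)·3.114506 = -0.359943
denominator = 1 − 3.271108 = -2.271108
p = -0.359943 / -2.271108 = 0.1585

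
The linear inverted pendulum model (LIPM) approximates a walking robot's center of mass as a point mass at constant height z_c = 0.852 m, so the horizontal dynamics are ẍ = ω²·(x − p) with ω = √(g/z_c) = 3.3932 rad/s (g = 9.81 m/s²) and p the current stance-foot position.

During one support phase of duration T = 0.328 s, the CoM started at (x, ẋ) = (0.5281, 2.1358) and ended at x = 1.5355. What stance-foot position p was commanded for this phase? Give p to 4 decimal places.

p = 0.3051

ωT = 3.3932·0.328 = 1.112970; cosh(ωT) = 1.685982, sinh(ωT) = 1.357400
x(T) = p + (x₀−p)·cosh(ωT) + (ẋ₀/ω)·sinh(ωT) ⇒ p·(1 − cosh) = x(T) − x₀·cosh − (ẋ₀/ω)·sinh
numerator   = 1.5355 − (0.5281)·1.685982 − (2.1358/3.3932)·1.357400 = -0.209263
denominator = 1 − 1.685982 = -0.685982
p = -0.209263 / -0.685982 = 0.3051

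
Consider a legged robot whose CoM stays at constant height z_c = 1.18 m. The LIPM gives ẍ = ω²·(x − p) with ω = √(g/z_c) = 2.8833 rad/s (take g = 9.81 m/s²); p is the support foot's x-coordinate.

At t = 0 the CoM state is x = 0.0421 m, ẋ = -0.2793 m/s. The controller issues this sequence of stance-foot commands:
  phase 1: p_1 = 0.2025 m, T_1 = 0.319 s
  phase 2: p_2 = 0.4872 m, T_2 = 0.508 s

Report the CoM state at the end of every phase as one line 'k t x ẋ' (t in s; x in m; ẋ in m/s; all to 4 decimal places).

1 0.3190 -0.1329 -0.8940
2 0.8270 -1.5606 -5.6978

phase 1: p=0.2025, T=0.319, ωT=0.919773, cosh=1.453665, sinh=1.055055; start (x,ẋ)=(0.042100, -0.279300) → end (x,ẋ)=(-0.132869, -0.893952)
phase 2: p=0.4872, T=0.508, ωT=1.464716, cosh=2.278730, sinh=2.047586; start (x,ẋ)=(-0.132869, -0.893952) → end (x,ẋ)=(-1.560613, -5.697842)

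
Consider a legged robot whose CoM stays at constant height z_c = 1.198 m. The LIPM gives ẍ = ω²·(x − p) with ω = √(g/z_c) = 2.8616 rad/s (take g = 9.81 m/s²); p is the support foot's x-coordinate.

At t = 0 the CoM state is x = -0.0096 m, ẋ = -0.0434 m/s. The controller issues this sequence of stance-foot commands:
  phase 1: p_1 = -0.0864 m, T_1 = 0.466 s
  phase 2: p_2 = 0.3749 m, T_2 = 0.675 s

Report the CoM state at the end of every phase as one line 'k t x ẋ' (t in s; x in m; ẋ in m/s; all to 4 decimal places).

1 0.4660 0.0426 0.2999
2 1.1410 -0.4415 -2.1549

phase 1: p=-0.0864, T=0.466, ωT=1.333506, cosh=2.028937, sinh=1.765385; start (x,ẋ)=(-0.009600, -0.043400) → end (x,ẋ)=(0.042648, 0.299924)
phase 2: p=0.3749, T=0.675, ωT=1.931580, cosh=3.522662, sinh=3.377743; start (x,ẋ)=(0.042648, 0.299924) → end (x,ẋ)=(-0.441490, -2.154933)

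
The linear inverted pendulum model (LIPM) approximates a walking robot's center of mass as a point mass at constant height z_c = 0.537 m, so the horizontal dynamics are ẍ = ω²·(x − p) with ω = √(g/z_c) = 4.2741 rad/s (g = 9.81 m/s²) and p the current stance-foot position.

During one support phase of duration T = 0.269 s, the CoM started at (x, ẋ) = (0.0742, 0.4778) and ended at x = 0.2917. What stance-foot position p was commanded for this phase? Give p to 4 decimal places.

ωT = 4.2741·0.269 = 1.149733; cosh(ωT) = 1.737035, sinh(ωT) = 1.420314
x(T) = p + (x₀−p)·cosh(ωT) + (ẋ₀/ω)·sinh(ωT) ⇒ p·(1 − cosh) = x(T) − x₀·cosh − (ẋ₀/ω)·sinh
numerator   = 0.2917 − (0.0742)·1.737035 − (0.4778/4.2741)·1.420314 = 0.004036
denominator = 1 − 1.737035 = -0.737035
p = 0.004036 / -0.737035 = -0.0055

p = -0.0055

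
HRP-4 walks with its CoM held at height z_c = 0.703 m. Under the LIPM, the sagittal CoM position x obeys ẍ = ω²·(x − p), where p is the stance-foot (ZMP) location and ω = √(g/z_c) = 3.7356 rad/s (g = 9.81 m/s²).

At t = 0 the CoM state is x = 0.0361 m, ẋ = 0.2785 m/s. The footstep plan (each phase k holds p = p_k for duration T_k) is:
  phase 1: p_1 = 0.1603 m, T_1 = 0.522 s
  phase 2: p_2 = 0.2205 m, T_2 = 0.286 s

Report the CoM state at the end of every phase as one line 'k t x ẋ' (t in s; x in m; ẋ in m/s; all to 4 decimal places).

1 0.5220 -0.0283 -0.5989
2 0.8080 -0.3901 -2.1676

phase 1: p=0.1603, T=0.522, ωT=1.949983, cosh=3.585423, sinh=3.443147; start (x,ẋ)=(0.036100, 0.278500) → end (x,ẋ)=(-0.028313, -0.598947)
phase 2: p=0.2205, T=0.286, ωT=1.068382, cosh=1.627115, sinh=1.283550; start (x,ẋ)=(-0.028313, -0.598947) → end (x,ẋ)=(-0.390145, -2.167571)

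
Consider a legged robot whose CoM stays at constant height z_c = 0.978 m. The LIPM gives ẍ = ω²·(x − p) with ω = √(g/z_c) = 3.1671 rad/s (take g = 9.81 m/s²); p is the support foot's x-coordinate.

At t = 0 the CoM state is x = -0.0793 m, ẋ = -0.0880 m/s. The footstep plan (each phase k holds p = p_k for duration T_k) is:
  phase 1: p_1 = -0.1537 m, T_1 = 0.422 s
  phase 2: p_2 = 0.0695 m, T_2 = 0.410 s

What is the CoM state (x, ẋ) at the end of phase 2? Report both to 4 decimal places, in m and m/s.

x = -0.0412, ẋ = -0.1808

phase 1: p=-0.1537, T=0.422, ωT=1.336516, cosh=2.034261, sinh=1.771501; start (x,ẋ)=(-0.079300, -0.088000) → end (x,ẋ)=(-0.051573, 0.238408)
phase 2: p=0.0695, T=0.410, ωT=1.298511, cosh=1.968388, sinh=1.695450; start (x,ẋ)=(-0.051573, 0.238408) → end (x,ẋ)=(-0.041192, -0.180844)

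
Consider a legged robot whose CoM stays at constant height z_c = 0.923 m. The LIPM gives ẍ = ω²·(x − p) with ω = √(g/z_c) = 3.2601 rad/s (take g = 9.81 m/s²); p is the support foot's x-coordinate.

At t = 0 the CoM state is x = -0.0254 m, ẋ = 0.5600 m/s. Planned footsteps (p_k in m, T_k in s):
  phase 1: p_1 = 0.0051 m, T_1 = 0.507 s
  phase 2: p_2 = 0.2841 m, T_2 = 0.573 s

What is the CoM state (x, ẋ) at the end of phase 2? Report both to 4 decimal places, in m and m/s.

phase 1: p=0.0051, T=0.507, ωT=1.652871, cosh=2.706724, sinh=2.515225; start (x,ẋ)=(-0.025400, 0.560000) → end (x,ẋ)=(0.354595, 1.265669)
phase 2: p=0.2841, T=0.573, ωT=1.868037, cosh=3.315000, sinh=3.160574; start (x,ẋ)=(0.354595, 1.265669) → end (x,ẋ)=(1.744820, 4.922057)

x = 1.7448, ẋ = 4.9221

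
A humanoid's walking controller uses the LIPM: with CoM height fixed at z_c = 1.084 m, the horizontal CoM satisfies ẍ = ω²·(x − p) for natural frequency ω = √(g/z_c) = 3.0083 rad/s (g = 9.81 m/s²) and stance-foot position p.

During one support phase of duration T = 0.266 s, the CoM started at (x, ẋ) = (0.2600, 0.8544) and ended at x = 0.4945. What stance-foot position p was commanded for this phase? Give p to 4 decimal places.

p = 0.3128

ωT = 3.0083·0.266 = 0.800208; cosh(ωT) = 1.337620, sinh(ωT) = 0.888384
x(T) = p + (x₀−p)·cosh(ωT) + (ẋ₀/ω)·sinh(ωT) ⇒ p·(1 − cosh) = x(T) − x₀·cosh − (ẋ₀/ω)·sinh
numerator   = 0.4945 − (0.2600)·1.337620 − (0.8544/3.0083)·0.888384 = -0.105595
denominator = 1 − 1.337620 = -0.337620
p = -0.105595 / -0.337620 = 0.3128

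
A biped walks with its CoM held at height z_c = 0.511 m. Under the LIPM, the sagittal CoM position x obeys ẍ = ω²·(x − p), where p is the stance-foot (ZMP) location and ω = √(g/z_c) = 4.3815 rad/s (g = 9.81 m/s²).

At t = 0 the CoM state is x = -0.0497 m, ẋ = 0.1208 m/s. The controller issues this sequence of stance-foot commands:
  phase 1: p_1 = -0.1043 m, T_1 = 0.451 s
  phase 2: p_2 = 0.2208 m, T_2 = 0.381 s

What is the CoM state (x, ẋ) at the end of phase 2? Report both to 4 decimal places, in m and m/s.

x = 0.9011, ẋ = 3.2460

phase 1: p=-0.1043, T=0.451, ωT=1.976057, cosh=3.676426, sinh=3.537811; start (x,ẋ)=(-0.049700, 0.120800) → end (x,ẋ)=(0.193972, 1.290463)
phase 2: p=0.2208, T=0.381, ωT=1.669352, cosh=2.748547, sinh=2.560177; start (x,ẋ)=(0.193972, 1.290463) → end (x,ẋ)=(0.901099, 3.245955)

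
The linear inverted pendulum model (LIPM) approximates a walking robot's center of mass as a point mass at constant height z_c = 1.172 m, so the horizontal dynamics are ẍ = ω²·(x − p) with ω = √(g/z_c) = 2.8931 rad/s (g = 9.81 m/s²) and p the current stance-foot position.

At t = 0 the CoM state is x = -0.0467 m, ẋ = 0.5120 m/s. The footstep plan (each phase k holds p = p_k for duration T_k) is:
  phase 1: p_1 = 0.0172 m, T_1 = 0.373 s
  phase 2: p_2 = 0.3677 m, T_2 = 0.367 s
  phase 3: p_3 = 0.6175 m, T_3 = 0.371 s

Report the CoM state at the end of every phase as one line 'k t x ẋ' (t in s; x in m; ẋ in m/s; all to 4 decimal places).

phase 1: p=0.0172, T=0.373, ωT=1.079126, cosh=1.641000, sinh=1.301108; start (x,ẋ)=(-0.046700, 0.512000) → end (x,ẋ)=(0.142601, 0.599657)
phase 2: p=0.3677, T=0.367, ωT=1.061768, cosh=1.618661, sinh=1.272817; start (x,ẋ)=(0.142601, 0.599657) → end (x,ẋ)=(0.267159, 0.141740)
phase 3: p=0.6175, T=0.371, ωT=1.073340, cosh=1.633499, sinh=1.291634; start (x,ẋ)=(0.267159, 0.141740) → end (x,ẋ)=(0.108499, -1.077630)

1 0.3730 0.1426 0.5997
2 0.7400 0.2672 0.1417
3 1.1110 0.1085 -1.0776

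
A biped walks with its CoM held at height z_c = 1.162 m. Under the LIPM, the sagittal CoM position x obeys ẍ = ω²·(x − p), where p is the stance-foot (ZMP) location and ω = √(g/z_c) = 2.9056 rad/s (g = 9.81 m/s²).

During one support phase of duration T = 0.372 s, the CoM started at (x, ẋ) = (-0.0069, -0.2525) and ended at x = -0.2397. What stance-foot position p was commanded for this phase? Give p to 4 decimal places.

p = 0.1788

ωT = 2.9056·0.372 = 1.080883; cosh(ωT) = 1.643289, sinh(ωT) = 1.303993
x(T) = p + (x₀−p)·cosh(ωT) + (ẋ₀/ω)·sinh(ωT) ⇒ p·(1 − cosh) = x(T) − x₀·cosh − (ẋ₀/ω)·sinh
numerator   = -0.2397 − (-0.0069)·1.643289 − (-0.2525/2.9056)·1.303993 = -0.115043
denominator = 1 − 1.643289 = -0.643289
p = -0.115043 / -0.643289 = 0.1788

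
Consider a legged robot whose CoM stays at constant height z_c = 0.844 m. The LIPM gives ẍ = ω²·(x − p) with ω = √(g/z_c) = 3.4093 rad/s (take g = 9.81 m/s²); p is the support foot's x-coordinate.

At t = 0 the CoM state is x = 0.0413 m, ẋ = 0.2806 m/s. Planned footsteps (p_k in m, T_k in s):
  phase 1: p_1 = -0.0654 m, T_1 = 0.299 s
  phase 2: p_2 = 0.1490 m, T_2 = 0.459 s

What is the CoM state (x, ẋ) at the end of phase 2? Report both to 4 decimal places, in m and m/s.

x = 0.8673, ẋ = 2.5956

phase 1: p=-0.0654, T=0.299, ωT=1.019381, cosh=1.566148, sinh=1.205330; start (x,ẋ)=(0.041300, 0.280600) → end (x,ẋ)=(0.200912, 0.877927)
phase 2: p=0.1490, T=0.459, ωT=1.564869, cosh=2.495581, sinh=2.286466; start (x,ẋ)=(0.200912, 0.877927) → end (x,ẋ)=(0.867337, 2.595603)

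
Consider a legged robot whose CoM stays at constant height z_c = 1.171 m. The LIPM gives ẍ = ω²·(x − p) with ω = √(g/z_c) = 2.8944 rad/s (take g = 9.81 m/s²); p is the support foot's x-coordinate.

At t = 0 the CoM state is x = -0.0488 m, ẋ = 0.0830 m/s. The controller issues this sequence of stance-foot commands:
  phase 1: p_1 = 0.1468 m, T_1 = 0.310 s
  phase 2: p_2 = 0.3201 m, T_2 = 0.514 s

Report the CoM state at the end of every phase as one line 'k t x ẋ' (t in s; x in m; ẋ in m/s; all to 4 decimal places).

1 0.3100 -0.1036 -0.4602
2 0.8240 -0.9997 -3.6470

phase 1: p=0.1468, T=0.310, ωT=0.897264, cosh=1.430283, sinh=1.022600; start (x,ẋ)=(-0.048800, 0.083000) → end (x,ẋ)=(-0.103639, -0.460226)
phase 2: p=0.3201, T=0.514, ωT=1.487722, cosh=2.326442, sinh=2.100555; start (x,ẋ)=(-0.103639, -0.460226) → end (x,ẋ)=(-0.999705, -3.646959)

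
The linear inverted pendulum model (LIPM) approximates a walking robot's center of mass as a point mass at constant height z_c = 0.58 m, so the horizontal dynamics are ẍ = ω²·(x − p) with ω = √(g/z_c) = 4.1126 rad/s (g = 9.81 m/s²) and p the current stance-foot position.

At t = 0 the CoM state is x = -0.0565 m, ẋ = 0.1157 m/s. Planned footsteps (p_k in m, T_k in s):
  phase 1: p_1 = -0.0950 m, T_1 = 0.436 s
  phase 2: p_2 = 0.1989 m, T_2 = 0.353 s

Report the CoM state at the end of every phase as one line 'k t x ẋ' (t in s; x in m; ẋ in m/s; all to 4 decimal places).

1 0.4360 0.1060 0.8197
2 0.7890 0.3920 1.0753

phase 1: p=-0.0950, T=0.436, ωT=1.793094, cosh=3.087227, sinh=2.920783; start (x,ẋ)=(-0.056500, 0.115700) → end (x,ẋ)=(0.106029, 0.819655)
phase 2: p=0.1989, T=0.353, ωT=1.451748, cosh=2.252366, sinh=2.018206; start (x,ẋ)=(0.106029, 0.819655) → end (x,ẋ)=(0.391955, 1.075325)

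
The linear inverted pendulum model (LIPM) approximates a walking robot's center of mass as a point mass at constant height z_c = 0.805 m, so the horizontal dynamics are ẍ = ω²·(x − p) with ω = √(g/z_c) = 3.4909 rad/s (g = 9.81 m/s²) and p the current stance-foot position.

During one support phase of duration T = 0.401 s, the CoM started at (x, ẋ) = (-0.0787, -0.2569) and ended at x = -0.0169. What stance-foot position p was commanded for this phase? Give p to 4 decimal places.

ωT = 3.4909·0.401 = 1.399851; cosh(ωT) = 2.150615, sinh(ωT) = 1.903981
x(T) = p + (x₀−p)·cosh(ωT) + (ẋ₀/ω)·sinh(ωT) ⇒ p·(1 − cosh) = x(T) − x₀·cosh − (ẋ₀/ω)·sinh
numerator   = -0.0169 − (-0.0787)·2.150615 − (-0.2569/3.4909)·1.903981 = 0.292470
denominator = 1 − 2.150615 = -1.150615
p = 0.292470 / -1.150615 = -0.2542

p = -0.2542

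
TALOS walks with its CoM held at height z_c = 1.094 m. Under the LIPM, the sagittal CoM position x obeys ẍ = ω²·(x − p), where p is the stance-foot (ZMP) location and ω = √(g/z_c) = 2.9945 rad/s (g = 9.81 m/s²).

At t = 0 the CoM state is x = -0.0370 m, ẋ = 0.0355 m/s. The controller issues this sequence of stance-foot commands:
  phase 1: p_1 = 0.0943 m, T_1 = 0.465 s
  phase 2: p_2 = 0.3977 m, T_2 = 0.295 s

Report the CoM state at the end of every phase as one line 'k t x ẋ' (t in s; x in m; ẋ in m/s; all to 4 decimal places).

phase 1: p=0.0943, T=0.465, ωT=1.392443, cosh=2.136568, sinh=1.888100; start (x,ẋ)=(-0.037000, 0.035500) → end (x,ẋ)=(-0.163848, -0.666511)
phase 2: p=0.3977, T=0.295, ωT=0.883377, cosh=1.416220, sinh=1.002836; start (x,ẋ)=(-0.163848, -0.666511) → end (x,ẋ)=(-0.620785, -2.630250)

1 0.4650 -0.1638 -0.6665
2 0.7600 -0.6208 -2.6303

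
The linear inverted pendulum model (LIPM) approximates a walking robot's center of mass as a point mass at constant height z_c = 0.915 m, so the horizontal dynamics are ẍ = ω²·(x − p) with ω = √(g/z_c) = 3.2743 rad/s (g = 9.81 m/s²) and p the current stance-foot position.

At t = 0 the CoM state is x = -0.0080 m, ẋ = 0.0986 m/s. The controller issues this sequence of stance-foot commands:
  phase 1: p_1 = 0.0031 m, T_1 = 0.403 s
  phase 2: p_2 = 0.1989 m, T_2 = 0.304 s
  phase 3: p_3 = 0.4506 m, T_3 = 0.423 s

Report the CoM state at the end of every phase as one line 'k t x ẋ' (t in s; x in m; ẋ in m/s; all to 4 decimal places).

phase 1: p=0.0031, T=0.403, ωT=1.319543, cosh=2.004484, sinh=1.737227; start (x,ẋ)=(-0.008000, 0.098600) → end (x,ẋ)=(0.033164, 0.134503)
phase 2: p=0.1989, T=0.304, ωT=0.995387, cosh=1.537676, sinh=1.168096; start (x,ẋ)=(0.033164, 0.134503) → end (x,ẋ)=(-0.007965, -0.427068)
phase 3: p=0.4506, T=0.423, ωT=1.385029, cosh=2.122629, sinh=1.872312; start (x,ẋ)=(-0.007965, -0.427068) → end (x,ẋ)=(-0.766970, -3.717745)

1 0.4030 0.0332 0.1345
2 0.7070 -0.0080 -0.4271
3 1.1300 -0.7670 -3.7177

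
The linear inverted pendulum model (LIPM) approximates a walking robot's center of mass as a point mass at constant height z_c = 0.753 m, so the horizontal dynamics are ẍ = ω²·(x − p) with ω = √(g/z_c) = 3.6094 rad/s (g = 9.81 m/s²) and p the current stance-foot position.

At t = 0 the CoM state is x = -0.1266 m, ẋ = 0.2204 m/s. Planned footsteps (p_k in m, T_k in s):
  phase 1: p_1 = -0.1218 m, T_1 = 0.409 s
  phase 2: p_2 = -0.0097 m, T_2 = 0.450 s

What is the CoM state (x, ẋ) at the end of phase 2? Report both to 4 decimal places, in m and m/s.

x = 0.3181, ẋ = 1.2736

phase 1: p=-0.1218, T=0.409, ωT=1.476245, cosh=2.302487, sinh=2.073993; start (x,ẋ)=(-0.126600, 0.220400) → end (x,ẋ)=(-0.006208, 0.471536)
phase 2: p=-0.0097, T=0.450, ωT=1.624230, cosh=2.635787, sinh=2.438723; start (x,ẋ)=(-0.006208, 0.471536) → end (x,ẋ)=(0.318101, 1.273604)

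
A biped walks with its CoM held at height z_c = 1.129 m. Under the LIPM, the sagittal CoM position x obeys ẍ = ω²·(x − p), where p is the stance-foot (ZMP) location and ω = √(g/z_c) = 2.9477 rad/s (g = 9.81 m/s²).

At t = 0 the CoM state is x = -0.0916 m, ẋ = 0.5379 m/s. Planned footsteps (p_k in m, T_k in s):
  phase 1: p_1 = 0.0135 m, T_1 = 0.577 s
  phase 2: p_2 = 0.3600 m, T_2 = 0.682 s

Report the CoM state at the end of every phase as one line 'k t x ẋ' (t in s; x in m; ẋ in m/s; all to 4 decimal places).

1 0.5770 0.1992 0.7022
2 1.2590 0.6223 0.9308

phase 1: p=0.0135, T=0.577, ωT=1.700823, cosh=2.830494, sinh=2.647960; start (x,ẋ)=(-0.091600, 0.537900) → end (x,ẋ)=(0.199218, 0.702176)
phase 2: p=0.3600, T=0.682, ωT=2.010331, cosh=3.799868, sinh=3.665923; start (x,ẋ)=(0.199218, 0.702176) → end (x,ẋ)=(0.622315, 0.930760)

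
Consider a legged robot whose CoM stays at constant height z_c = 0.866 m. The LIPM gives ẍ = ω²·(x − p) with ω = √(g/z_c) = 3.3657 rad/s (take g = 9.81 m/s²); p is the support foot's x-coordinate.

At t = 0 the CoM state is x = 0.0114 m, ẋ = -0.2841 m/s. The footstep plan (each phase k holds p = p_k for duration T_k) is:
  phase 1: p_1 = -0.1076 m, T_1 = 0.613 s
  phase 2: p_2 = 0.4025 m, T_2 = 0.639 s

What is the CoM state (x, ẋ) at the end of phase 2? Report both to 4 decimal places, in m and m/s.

x = -0.6473, ẋ = -3.3437

phase 1: p=-0.1076, T=0.613, ωT=2.063174, cosh=3.998982, sinh=3.871932; start (x,ẋ)=(0.011400, -0.284100) → end (x,ẋ)=(0.041448, 0.414669)
phase 2: p=0.4025, T=0.639, ωT=2.150682, cosh=4.353561, sinh=4.237157; start (x,ẋ)=(0.041448, 0.414669) → end (x,ẋ)=(-0.647328, -3.343681)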